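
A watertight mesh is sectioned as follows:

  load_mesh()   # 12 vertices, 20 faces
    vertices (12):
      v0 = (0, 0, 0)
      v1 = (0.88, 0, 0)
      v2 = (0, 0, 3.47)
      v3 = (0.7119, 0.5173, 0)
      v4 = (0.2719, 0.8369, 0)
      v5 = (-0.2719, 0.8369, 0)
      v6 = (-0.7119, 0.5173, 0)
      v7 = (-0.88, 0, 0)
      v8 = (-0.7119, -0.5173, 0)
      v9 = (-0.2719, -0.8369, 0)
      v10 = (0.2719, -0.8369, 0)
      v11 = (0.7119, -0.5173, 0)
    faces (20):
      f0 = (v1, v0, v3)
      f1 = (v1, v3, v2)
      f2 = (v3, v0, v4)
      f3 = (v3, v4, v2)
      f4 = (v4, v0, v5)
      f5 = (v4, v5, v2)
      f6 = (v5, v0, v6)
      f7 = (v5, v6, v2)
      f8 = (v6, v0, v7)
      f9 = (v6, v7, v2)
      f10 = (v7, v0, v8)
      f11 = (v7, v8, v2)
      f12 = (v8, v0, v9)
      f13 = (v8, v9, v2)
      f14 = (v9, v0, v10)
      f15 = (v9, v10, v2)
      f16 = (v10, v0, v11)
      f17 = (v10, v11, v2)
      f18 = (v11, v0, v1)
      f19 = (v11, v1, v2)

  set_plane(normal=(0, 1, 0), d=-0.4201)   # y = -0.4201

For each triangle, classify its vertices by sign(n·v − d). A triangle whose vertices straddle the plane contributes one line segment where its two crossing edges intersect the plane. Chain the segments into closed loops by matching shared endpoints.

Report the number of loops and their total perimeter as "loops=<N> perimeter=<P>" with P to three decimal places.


loops=1 perimeter=5.432

Straddling triangles (10 of 20):
  (v7,v0,v8) [++-] → (-0.578135, -0.4201, 0)–(-0.743486, -0.4201, 0)  len=0.1654
  (v7,v8,v2) [+-+] → (-0.743486, -0.4201, 0)–(-0.578135, -0.4201, 0.652009)  len=0.6726
  (v8,v0,v9) [-+-] → (-0.578135, -0.4201, 0)–(-0.136486, -0.4201, 0)  len=0.4416
  (v8,v9,v2) [--+] → (-0.136486, -0.4201, 1.72816)–(-0.578135, -0.4201, 0.652009)  len=1.1633
  (v9,v0,v10) [-+-] → (-0.136486, -0.4201, 0)–(0.136486, -0.4201, 0)  len=0.2730
  (v9,v10,v2) [--+] → (0.136486, -0.4201, 1.72816)–(-0.136486, -0.4201, 1.72816)  len=0.2730
  (v10,v0,v11) [-+-] → (0.136486, -0.4201, 0)–(0.578135, -0.4201, 0)  len=0.4416
  (v10,v11,v2) [--+] → (0.578135, -0.4201, 0.652009)–(0.136486, -0.4201, 1.72816)  len=1.1633
  (v11,v0,v1) [-++] → (0.578135, -0.4201, 0)–(0.743486, -0.4201, 0)  len=0.1654
  (v11,v1,v2) [-++] → (0.743486, -0.4201, 0)–(0.578135, -0.4201, 0.652009)  len=0.6726

Chained into 1 loop(s):
  loop 1: 10 segments, perimeter = 5.4317
Total perimeter = 5.432


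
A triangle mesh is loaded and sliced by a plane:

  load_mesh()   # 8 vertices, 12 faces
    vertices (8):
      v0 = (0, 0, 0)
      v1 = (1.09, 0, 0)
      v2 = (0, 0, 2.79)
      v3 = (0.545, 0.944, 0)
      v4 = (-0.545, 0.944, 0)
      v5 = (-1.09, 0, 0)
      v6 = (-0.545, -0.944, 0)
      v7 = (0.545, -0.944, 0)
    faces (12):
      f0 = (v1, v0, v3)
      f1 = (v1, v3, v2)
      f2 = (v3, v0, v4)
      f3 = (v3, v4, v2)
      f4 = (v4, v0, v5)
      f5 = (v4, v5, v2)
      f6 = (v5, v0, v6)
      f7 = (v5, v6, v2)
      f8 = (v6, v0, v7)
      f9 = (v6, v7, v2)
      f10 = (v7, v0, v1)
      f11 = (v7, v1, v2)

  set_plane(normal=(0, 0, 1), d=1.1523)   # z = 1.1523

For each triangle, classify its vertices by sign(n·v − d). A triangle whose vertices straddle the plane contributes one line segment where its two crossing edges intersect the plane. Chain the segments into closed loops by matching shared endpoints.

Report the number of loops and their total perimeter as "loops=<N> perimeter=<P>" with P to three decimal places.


Straddling triangles (6 of 12):
  (v1,v3,v2) [--+] → (0.319909, 0.554118, 1.1523)–(0.639818, 0, 1.1523)  len=0.6398
  (v3,v4,v2) [--+] → (-0.319909, 0.554118, 1.1523)–(0.319909, 0.554118, 1.1523)  len=0.6398
  (v4,v5,v2) [--+] → (-0.639818, 0, 1.1523)–(-0.319909, 0.554118, 1.1523)  len=0.6398
  (v5,v6,v2) [--+] → (-0.319909, -0.554118, 1.1523)–(-0.639818, 0, 1.1523)  len=0.6398
  (v6,v7,v2) [--+] → (0.319909, -0.554118, 1.1523)–(-0.319909, -0.554118, 1.1523)  len=0.6398
  (v7,v1,v2) [--+] → (0.639818, 0, 1.1523)–(0.319909, -0.554118, 1.1523)  len=0.6398

Chained into 1 loop(s):
  loop 1: 6 segments, perimeter = 3.8390
Total perimeter = 3.839

loops=1 perimeter=3.839


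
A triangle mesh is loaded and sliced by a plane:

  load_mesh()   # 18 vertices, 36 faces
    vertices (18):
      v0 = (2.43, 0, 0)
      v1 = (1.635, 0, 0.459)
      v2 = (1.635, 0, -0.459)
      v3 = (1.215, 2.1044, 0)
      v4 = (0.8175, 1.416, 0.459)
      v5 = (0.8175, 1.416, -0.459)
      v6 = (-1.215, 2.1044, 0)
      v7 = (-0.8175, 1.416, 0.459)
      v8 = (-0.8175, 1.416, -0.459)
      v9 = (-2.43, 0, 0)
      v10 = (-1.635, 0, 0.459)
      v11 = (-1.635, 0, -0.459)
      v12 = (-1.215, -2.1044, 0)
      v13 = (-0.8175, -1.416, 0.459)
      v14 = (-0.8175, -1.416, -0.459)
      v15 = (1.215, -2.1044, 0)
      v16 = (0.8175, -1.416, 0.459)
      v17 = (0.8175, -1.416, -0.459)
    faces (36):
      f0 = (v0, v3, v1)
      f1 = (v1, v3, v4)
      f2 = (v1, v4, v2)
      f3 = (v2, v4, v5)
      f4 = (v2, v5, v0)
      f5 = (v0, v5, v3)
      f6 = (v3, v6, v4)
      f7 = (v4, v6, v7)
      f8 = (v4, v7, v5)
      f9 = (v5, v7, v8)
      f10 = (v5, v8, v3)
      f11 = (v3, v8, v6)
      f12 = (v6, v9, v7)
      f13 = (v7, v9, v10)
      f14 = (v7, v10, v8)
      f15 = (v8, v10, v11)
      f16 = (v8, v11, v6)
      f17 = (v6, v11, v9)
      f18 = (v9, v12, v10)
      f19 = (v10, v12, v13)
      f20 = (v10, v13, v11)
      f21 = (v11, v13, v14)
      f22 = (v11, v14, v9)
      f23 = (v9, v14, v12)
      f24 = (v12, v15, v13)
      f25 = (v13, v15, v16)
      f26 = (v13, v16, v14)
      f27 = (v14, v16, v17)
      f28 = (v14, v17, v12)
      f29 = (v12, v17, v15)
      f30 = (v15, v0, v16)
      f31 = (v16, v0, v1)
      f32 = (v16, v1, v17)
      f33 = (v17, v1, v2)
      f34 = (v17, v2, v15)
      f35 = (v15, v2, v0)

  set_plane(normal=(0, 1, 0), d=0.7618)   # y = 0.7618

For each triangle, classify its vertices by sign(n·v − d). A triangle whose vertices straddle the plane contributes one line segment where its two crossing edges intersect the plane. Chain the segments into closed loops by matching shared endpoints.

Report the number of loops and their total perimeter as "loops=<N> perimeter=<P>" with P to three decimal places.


Straddling triangles (12 of 36):
  (v0,v3,v1) [-+-] → (1.99017, 0.7618, 0)–(1.48296, 0.7618, 0.29284)  len=0.5857
  (v1,v3,v4) [-++] → (1.48296, 0.7618, 0.29284)–(1.19519, 0.7618, 0.459)  len=0.3323
  (v1,v4,v2) [-+-] → (1.19519, 0.7618, 0.459)–(1.19519, 0.7618, 0.0348788)  len=0.4241
  (v2,v4,v5) [-++] → (1.19519, 0.7618, 0.0348788)–(1.19519, 0.7618, -0.459)  len=0.4939
  (v2,v5,v0) [-+-] → (1.19519, 0.7618, -0.459)–(1.56248, 0.7618, -0.246939)  len=0.4241
  (v0,v5,v3) [-++] → (1.56248, 0.7618, -0.246939)–(1.99017, 0.7618, 0)  len=0.4939
  (v6,v9,v7) [+-+] → (-1.99017, 0.7618, 0)–(-1.56248, 0.7618, 0.246939)  len=0.4939
  (v7,v9,v10) [+--] → (-1.56248, 0.7618, 0.246939)–(-1.19519, 0.7618, 0.459)  len=0.4241
  (v7,v10,v8) [+-+] → (-1.19519, 0.7618, 0.459)–(-1.19519, 0.7618, -0.0348788)  len=0.4939
  (v8,v10,v11) [+--] → (-1.19519, 0.7618, -0.0348788)–(-1.19519, 0.7618, -0.459)  len=0.4241
  (v8,v11,v6) [+-+] → (-1.19519, 0.7618, -0.459)–(-1.48296, 0.7618, -0.29284)  len=0.3323
  (v6,v11,v9) [+--] → (-1.48296, 0.7618, -0.29284)–(-1.99017, 0.7618, 0)  len=0.5857

Chained into 2 loop(s):
  loop 1: 6 segments, perimeter = 2.7539
  loop 2: 6 segments, perimeter = 2.7539
Total perimeter = 5.508

loops=2 perimeter=5.508


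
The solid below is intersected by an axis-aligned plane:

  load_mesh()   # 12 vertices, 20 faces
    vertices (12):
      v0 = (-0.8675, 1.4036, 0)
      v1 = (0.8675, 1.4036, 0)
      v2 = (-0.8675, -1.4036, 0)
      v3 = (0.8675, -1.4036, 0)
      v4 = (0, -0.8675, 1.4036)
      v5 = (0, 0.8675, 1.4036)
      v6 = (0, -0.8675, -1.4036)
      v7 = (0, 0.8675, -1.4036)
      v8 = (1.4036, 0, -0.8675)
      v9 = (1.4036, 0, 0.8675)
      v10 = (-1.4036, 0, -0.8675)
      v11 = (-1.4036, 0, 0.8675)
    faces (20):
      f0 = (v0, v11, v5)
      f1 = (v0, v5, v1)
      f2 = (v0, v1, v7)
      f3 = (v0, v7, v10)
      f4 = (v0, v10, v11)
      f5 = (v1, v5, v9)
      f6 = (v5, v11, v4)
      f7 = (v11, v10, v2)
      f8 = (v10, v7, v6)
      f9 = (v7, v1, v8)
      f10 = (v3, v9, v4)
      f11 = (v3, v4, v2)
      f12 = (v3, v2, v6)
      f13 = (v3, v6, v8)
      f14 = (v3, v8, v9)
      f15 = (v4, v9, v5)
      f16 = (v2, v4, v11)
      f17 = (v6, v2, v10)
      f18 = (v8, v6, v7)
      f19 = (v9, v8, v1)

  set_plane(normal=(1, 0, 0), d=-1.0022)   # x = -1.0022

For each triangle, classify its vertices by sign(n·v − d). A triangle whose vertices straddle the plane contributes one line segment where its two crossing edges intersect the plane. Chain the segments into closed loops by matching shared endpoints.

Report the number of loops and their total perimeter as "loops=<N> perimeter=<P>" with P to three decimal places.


loops=1 perimeter=6.406

Straddling triangles (8 of 20):
  (v0,v11,v5) [+-+] → (-1.0022, 1.05093, 0.217967)–(-1.0022, 0.248087, 1.02081)  len=1.1354
  (v0,v7,v10) [++-] → (-1.0022, 0.248087, -1.02081)–(-1.0022, 1.05093, -0.217967)  len=1.1354
  (v0,v10,v11) [+--] → (-1.0022, 1.05093, -0.217967)–(-1.0022, 1.05093, 0.217967)  len=0.4359
  (v5,v11,v4) [+-+] → (-1.0022, 0.248087, 1.02081)–(-1.0022, -0.248087, 1.02081)  len=0.4962
  (v11,v10,v2) [--+] → (-1.0022, -1.05093, -0.217967)–(-1.0022, -1.05093, 0.217967)  len=0.4359
  (v10,v7,v6) [-++] → (-1.0022, 0.248087, -1.02081)–(-1.0022, -0.248087, -1.02081)  len=0.4962
  (v2,v4,v11) [++-] → (-1.0022, -0.248087, 1.02081)–(-1.0022, -1.05093, 0.217967)  len=1.1354
  (v6,v2,v10) [++-] → (-1.0022, -1.05093, -0.217967)–(-1.0022, -0.248087, -1.02081)  len=1.1354

Chained into 1 loop(s):
  loop 1: 8 segments, perimeter = 6.4058
Total perimeter = 6.406


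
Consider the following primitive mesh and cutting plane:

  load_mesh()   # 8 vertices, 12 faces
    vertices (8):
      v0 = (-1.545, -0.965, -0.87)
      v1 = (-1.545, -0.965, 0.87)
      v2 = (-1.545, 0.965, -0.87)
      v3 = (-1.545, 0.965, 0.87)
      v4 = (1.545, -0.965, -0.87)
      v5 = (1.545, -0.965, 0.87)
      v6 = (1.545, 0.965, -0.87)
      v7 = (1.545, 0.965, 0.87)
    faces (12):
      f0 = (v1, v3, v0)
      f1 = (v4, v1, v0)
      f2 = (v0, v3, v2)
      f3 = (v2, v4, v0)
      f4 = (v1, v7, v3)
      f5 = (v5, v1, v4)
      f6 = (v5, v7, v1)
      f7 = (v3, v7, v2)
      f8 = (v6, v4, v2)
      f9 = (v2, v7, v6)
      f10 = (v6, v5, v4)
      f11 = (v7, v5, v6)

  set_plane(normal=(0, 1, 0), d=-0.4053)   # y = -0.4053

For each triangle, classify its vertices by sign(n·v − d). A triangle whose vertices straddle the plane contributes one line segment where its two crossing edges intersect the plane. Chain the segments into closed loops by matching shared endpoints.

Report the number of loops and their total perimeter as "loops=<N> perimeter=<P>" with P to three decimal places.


Straddling triangles (8 of 12):
  (v1,v3,v0) [-+-] → (-1.545, -0.4053, 0.87)–(-1.545, -0.4053, -0.3654)  len=1.2354
  (v0,v3,v2) [-++] → (-1.545, -0.4053, -0.3654)–(-1.545, -0.4053, -0.87)  len=0.5046
  (v2,v4,v0) [+--] → (0.6489, -0.4053, -0.87)–(-1.545, -0.4053, -0.87)  len=2.1939
  (v1,v7,v3) [-++] → (-0.6489, -0.4053, 0.87)–(-1.545, -0.4053, 0.87)  len=0.8961
  (v5,v7,v1) [-+-] → (1.545, -0.4053, 0.87)–(-0.6489, -0.4053, 0.87)  len=2.1939
  (v6,v4,v2) [+-+] → (1.545, -0.4053, -0.87)–(0.6489, -0.4053, -0.87)  len=0.8961
  (v6,v5,v4) [+--] → (1.545, -0.4053, 0.3654)–(1.545, -0.4053, -0.87)  len=1.2354
  (v7,v5,v6) [+-+] → (1.545, -0.4053, 0.87)–(1.545, -0.4053, 0.3654)  len=0.5046

Chained into 1 loop(s):
  loop 1: 8 segments, perimeter = 9.6600
Total perimeter = 9.660

loops=1 perimeter=9.660


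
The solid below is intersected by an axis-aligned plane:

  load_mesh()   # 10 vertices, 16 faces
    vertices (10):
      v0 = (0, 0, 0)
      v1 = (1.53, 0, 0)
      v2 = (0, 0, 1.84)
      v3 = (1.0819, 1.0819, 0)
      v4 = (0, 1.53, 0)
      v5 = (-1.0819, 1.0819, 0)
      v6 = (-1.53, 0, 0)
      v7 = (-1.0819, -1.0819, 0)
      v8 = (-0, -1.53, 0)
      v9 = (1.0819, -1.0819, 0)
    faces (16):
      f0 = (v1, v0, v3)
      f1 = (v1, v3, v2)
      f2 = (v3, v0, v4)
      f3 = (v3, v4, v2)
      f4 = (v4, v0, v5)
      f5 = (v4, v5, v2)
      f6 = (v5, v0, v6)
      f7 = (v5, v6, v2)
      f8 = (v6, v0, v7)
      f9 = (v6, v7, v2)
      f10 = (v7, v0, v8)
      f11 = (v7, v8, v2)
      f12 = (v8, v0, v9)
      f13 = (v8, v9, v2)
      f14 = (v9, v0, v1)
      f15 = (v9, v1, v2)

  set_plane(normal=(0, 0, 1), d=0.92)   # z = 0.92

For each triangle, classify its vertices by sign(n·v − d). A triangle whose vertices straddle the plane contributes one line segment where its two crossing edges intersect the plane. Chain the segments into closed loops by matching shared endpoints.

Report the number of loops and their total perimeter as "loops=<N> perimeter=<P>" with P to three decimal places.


loops=1 perimeter=4.684

Straddling triangles (8 of 16):
  (v1,v3,v2) [--+] → (0.54095, 0.54095, 0.92)–(0.765, 0, 0.92)  len=0.5855
  (v3,v4,v2) [--+] → (0, 0.765, 0.92)–(0.54095, 0.54095, 0.92)  len=0.5855
  (v4,v5,v2) [--+] → (-0.54095, 0.54095, 0.92)–(0, 0.765, 0.92)  len=0.5855
  (v5,v6,v2) [--+] → (-0.765, 0, 0.92)–(-0.54095, 0.54095, 0.92)  len=0.5855
  (v6,v7,v2) [--+] → (-0.54095, -0.54095, 0.92)–(-0.765, 0, 0.92)  len=0.5855
  (v7,v8,v2) [--+] → (0, -0.765, 0.92)–(-0.54095, -0.54095, 0.92)  len=0.5855
  (v8,v9,v2) [--+] → (0.54095, -0.54095, 0.92)–(0, -0.765, 0.92)  len=0.5855
  (v9,v1,v2) [--+] → (0.765, 0, 0.92)–(0.54095, -0.54095, 0.92)  len=0.5855

Chained into 1 loop(s):
  loop 1: 8 segments, perimeter = 4.6841
Total perimeter = 4.684


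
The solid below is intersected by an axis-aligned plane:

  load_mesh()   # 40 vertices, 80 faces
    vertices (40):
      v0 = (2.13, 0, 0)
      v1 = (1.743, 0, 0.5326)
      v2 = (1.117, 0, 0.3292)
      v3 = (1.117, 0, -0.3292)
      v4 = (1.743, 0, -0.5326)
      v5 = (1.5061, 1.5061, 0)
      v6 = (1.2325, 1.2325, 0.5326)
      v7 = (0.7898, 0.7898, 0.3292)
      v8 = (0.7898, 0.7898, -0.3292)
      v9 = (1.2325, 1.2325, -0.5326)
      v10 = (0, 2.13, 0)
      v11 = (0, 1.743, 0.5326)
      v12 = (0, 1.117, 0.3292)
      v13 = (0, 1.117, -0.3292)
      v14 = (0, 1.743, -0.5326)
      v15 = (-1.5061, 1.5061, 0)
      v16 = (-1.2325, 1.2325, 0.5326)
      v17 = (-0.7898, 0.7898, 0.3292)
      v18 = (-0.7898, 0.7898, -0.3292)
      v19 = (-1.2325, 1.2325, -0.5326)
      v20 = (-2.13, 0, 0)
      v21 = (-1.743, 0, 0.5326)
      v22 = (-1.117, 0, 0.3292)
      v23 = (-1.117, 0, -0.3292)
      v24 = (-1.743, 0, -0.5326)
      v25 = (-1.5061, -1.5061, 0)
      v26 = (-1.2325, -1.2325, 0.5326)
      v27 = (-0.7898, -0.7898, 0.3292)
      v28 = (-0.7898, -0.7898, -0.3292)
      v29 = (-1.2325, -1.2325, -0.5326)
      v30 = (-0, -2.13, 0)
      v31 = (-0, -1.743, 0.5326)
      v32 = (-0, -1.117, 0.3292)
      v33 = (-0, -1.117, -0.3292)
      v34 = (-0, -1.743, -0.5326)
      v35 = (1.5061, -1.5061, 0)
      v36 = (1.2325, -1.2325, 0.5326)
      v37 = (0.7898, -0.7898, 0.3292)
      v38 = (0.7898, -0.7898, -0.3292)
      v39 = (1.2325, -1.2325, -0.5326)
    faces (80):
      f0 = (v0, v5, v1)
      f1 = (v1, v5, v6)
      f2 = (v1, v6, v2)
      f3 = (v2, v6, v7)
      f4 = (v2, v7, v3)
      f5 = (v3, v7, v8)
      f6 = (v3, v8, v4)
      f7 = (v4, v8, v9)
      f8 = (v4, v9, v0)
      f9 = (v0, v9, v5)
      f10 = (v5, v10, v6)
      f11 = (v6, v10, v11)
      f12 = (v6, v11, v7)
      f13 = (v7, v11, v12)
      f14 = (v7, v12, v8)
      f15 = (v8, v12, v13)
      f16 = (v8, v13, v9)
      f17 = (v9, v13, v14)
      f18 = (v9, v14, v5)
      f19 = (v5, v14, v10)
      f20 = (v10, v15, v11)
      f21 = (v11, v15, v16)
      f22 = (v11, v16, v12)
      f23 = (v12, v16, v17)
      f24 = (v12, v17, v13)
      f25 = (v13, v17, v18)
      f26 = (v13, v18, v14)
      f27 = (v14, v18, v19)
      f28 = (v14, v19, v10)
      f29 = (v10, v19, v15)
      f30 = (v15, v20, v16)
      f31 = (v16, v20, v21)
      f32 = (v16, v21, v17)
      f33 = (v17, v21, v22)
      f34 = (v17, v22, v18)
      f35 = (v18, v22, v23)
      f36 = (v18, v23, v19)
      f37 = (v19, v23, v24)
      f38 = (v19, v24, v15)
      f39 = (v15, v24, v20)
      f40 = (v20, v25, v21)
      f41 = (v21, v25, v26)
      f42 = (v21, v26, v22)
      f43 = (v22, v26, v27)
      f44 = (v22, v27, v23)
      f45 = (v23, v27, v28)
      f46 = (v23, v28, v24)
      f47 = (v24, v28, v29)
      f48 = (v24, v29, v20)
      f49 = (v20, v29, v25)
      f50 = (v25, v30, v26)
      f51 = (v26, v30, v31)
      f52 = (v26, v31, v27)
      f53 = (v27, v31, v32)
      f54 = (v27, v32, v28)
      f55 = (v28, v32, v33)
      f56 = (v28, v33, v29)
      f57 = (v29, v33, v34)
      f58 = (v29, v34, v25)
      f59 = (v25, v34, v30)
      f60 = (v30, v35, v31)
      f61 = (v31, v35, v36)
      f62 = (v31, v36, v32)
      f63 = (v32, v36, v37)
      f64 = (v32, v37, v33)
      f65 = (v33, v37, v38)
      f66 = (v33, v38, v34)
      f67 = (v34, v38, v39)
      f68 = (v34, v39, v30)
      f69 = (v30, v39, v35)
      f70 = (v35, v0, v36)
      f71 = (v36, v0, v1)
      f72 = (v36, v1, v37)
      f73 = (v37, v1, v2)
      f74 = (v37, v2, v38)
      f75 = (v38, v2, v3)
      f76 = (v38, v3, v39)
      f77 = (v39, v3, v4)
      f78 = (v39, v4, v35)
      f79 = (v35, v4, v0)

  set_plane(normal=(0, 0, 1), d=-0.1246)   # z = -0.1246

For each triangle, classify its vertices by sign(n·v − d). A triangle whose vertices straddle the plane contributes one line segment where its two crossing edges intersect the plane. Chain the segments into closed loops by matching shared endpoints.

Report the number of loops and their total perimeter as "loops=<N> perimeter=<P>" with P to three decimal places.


Straddling triangles (32 of 80):
  (v2,v7,v3) [++-] → (1.01532, 0.245433, -0.1246)–(1.117, 0, -0.1246)  len=0.2657
  (v3,v7,v8) [-+-] → (1.01532, 0.245433, -0.1246)–(0.7898, 0.7898, -0.1246)  len=0.5892
  (v4,v9,v0) [--+] → (1.92003, 0.288339, -0.1246)–(2.03946, 0, -0.1246)  len=0.3121
  (v0,v9,v5) [+-+] → (1.92003, 0.288339, -0.1246)–(1.44209, 1.44209, -0.1246)  len=1.2488
  (v7,v12,v8) [++-] → (0.544367, 0.891478, -0.1246)–(0.7898, 0.7898, -0.1246)  len=0.2657
  (v8,v12,v13) [-+-] → (0.544367, 0.891478, -0.1246)–(0, 1.117, -0.1246)  len=0.5892
  (v9,v14,v5) [--+] → (1.15375, 1.56152, -0.1246)–(1.44209, 1.44209, -0.1246)  len=0.3121
  (v5,v14,v10) [+-+] → (1.15375, 1.56152, -0.1246)–(0, 2.03946, -0.1246)  len=1.2488
  (v12,v17,v13) [++-] → (-0.245433, 1.01532, -0.1246)–(0, 1.117, -0.1246)  len=0.2657
  (v13,v17,v18) [-+-] → (-0.245433, 1.01532, -0.1246)–(-0.7898, 0.7898, -0.1246)  len=0.5892
  (v14,v19,v10) [--+] → (-0.288339, 1.92003, -0.1246)–(0, 2.03946, -0.1246)  len=0.3121
  (v10,v19,v15) [+-+] → (-0.288339, 1.92003, -0.1246)–(-1.44209, 1.44209, -0.1246)  len=1.2488
  (v17,v22,v18) [++-] → (-0.891478, 0.544367, -0.1246)–(-0.7898, 0.7898, -0.1246)  len=0.2657
  (v18,v22,v23) [-+-] → (-0.891478, 0.544367, -0.1246)–(-1.117, 0, -0.1246)  len=0.5892
  (v19,v24,v15) [--+] → (-1.56152, 1.15375, -0.1246)–(-1.44209, 1.44209, -0.1246)  len=0.3121
  (v15,v24,v20) [+-+] → (-1.56152, 1.15375, -0.1246)–(-2.03946, 0, -0.1246)  len=1.2488
  (v22,v27,v23) [++-] → (-1.01532, -0.245433, -0.1246)–(-1.117, 0, -0.1246)  len=0.2657
  (v23,v27,v28) [-+-] → (-1.01532, -0.245433, -0.1246)–(-0.7898, -0.7898, -0.1246)  len=0.5892
  (v24,v29,v20) [--+] → (-1.92003, -0.288339, -0.1246)–(-2.03946, 0, -0.1246)  len=0.3121
  (v20,v29,v25) [+-+] → (-1.92003, -0.288339, -0.1246)–(-1.44209, -1.44209, -0.1246)  len=1.2488
  (v27,v32,v28) [++-] → (-0.544367, -0.891478, -0.1246)–(-0.7898, -0.7898, -0.1246)  len=0.2657
  (v28,v32,v33) [-+-] → (-0.544367, -0.891478, -0.1246)–(0, -1.117, -0.1246)  len=0.5892
  (v29,v34,v25) [--+] → (-1.15375, -1.56152, -0.1246)–(-1.44209, -1.44209, -0.1246)  len=0.3121
  (v25,v34,v30) [+-+] → (-1.15375, -1.56152, -0.1246)–(0, -2.03946, -0.1246)  len=1.2488
  (v32,v37,v33) [++-] → (0.245433, -1.01532, -0.1246)–(0, -1.117, -0.1246)  len=0.2657
  (v33,v37,v38) [-+-] → (0.245433, -1.01532, -0.1246)–(0.7898, -0.7898, -0.1246)  len=0.5892
  (v34,v39,v30) [--+] → (0.288339, -1.92003, -0.1246)–(0, -2.03946, -0.1246)  len=0.3121
  (v30,v39,v35) [+-+] → (0.288339, -1.92003, -0.1246)–(1.44209, -1.44209, -0.1246)  len=1.2488
  (v37,v2,v38) [++-] → (0.891478, -0.544367, -0.1246)–(0.7898, -0.7898, -0.1246)  len=0.2657
  (v38,v2,v3) [-+-] → (0.891478, -0.544367, -0.1246)–(1.117, 0, -0.1246)  len=0.5892
  (v39,v4,v35) [--+] → (1.56152, -1.15375, -0.1246)–(1.44209, -1.44209, -0.1246)  len=0.3121
  (v35,v4,v0) [+-+] → (1.56152, -1.15375, -0.1246)–(2.03946, 0, -0.1246)  len=1.2488

Chained into 2 loop(s):
  loop 1: 16 segments, perimeter = 6.8392
  loop 2: 16 segments, perimeter = 12.4874
Total perimeter = 19.327

loops=2 perimeter=19.327


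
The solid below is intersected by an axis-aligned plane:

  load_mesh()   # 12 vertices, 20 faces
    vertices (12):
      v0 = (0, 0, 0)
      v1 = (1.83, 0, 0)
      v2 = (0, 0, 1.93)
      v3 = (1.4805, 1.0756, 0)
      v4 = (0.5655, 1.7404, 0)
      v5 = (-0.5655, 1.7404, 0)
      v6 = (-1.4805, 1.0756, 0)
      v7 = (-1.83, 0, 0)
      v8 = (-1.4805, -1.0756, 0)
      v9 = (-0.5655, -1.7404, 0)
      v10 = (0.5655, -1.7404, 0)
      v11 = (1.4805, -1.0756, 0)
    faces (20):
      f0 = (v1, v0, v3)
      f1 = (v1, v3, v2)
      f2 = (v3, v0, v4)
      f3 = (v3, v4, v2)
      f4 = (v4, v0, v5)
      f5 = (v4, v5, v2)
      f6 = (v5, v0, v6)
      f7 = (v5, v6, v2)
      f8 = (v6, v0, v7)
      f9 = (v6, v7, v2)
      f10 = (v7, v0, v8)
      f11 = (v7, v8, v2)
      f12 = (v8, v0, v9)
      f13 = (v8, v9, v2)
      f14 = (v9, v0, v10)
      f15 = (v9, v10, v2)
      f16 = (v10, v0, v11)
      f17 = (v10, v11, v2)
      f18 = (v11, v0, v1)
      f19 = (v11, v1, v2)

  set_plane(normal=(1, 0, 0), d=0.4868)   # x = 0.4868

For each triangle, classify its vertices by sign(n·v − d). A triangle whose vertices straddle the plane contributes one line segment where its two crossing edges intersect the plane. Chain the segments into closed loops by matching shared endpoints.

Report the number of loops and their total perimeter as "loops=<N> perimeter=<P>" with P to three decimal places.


loops=1 perimeter=8.027

Straddling triangles (12 of 20):
  (v1,v0,v3) [+-+] → (0.4868, 0, 0)–(0.4868, 0.353666, 0)  len=0.3537
  (v1,v3,v2) [++-] → (0.4868, 0.353666, 1.2954)–(0.4868, 0, 1.4166)  len=0.3739
  (v3,v0,v4) [+-+] → (0.4868, 0.353666, 0)–(0.4868, 1.49819, 0)  len=1.1445
  (v3,v4,v2) [++-] → (0.4868, 1.49819, 0.268596)–(0.4868, 0.353666, 1.2954)  len=1.5376
  (v4,v0,v5) [+--] → (0.4868, 1.49819, 0)–(0.4868, 1.7404, 0)  len=0.2422
  (v4,v5,v2) [+--] → (0.4868, 1.7404, 0)–(0.4868, 1.49819, 0.268596)  len=0.3617
  (v9,v0,v10) [--+] → (0.4868, -1.49819, 0)–(0.4868, -1.7404, 0)  len=0.2422
  (v9,v10,v2) [-+-] → (0.4868, -1.7404, 0)–(0.4868, -1.49819, 0.268596)  len=0.3617
  (v10,v0,v11) [+-+] → (0.4868, -1.49819, 0)–(0.4868, -0.353666, 0)  len=1.1445
  (v10,v11,v2) [++-] → (0.4868, -0.353666, 1.2954)–(0.4868, -1.49819, 0.268596)  len=1.5376
  (v11,v0,v1) [+-+] → (0.4868, -0.353666, 0)–(0.4868, 0, 0)  len=0.3537
  (v11,v1,v2) [++-] → (0.4868, 0, 1.4166)–(0.4868, -0.353666, 1.2954)  len=0.3739

Chained into 1 loop(s):
  loop 1: 12 segments, perimeter = 8.0271
Total perimeter = 8.027


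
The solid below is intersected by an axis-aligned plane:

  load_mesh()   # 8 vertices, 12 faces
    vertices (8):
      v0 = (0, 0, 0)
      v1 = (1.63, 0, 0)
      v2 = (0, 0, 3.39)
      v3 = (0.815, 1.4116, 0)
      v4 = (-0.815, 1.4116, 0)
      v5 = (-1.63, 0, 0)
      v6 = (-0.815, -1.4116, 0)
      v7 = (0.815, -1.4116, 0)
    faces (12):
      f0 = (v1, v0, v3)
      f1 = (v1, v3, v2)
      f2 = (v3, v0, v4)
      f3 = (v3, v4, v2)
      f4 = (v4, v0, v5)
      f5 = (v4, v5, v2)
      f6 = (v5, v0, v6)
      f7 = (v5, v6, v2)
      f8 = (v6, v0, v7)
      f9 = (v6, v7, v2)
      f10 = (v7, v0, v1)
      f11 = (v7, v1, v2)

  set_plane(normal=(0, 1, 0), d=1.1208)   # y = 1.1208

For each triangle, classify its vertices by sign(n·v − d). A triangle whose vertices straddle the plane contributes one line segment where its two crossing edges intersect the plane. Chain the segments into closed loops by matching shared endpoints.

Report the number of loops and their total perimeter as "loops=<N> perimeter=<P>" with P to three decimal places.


loops=1 perimeter=4.810

Straddling triangles (6 of 12):
  (v1,v0,v3) [--+] → (0.647104, 1.1208, 0)–(0.982896, 1.1208, 0)  len=0.3358
  (v1,v3,v2) [-+-] → (0.982896, 1.1208, 0)–(0.647104, 1.1208, 0.698365)  len=0.7749
  (v3,v0,v4) [+-+] → (0.647104, 1.1208, 0)–(-0.647104, 1.1208, 0)  len=1.2942
  (v3,v4,v2) [++-] → (-0.647104, 1.1208, 0.698365)–(0.647104, 1.1208, 0.698365)  len=1.2942
  (v4,v0,v5) [+--] → (-0.647104, 1.1208, 0)–(-0.982896, 1.1208, 0)  len=0.3358
  (v4,v5,v2) [+--] → (-0.982896, 1.1208, 0)–(-0.647104, 1.1208, 0.698365)  len=0.7749

Chained into 1 loop(s):
  loop 1: 6 segments, perimeter = 4.8098
Total perimeter = 4.810


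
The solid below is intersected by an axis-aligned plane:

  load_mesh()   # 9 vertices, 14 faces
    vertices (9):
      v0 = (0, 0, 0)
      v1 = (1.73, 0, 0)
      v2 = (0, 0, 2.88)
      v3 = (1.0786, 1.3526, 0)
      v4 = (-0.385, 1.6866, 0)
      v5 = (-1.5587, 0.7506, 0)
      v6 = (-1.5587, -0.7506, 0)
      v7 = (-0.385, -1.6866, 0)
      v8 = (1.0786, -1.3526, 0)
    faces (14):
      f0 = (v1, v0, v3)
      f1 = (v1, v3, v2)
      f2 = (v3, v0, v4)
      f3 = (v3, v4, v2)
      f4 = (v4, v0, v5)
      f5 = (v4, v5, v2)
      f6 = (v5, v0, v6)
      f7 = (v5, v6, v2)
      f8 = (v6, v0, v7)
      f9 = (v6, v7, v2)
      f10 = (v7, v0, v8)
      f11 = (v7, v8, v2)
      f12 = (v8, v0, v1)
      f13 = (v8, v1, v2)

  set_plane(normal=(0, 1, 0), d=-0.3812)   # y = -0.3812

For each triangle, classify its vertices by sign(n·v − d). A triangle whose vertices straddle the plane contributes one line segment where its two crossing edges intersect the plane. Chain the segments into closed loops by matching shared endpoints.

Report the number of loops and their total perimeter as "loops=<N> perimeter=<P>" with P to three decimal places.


Straddling triangles (8 of 14):
  (v5,v0,v6) [++-] → (-0.791602, -0.3812, 0)–(-1.5587, -0.3812, 0)  len=0.7671
  (v5,v6,v2) [+-+] → (-1.5587, -0.3812, 0)–(-0.791602, -0.3812, 1.41736)  len=1.6116
  (v6,v0,v7) [-+-] → (-0.791602, -0.3812, 0)–(-0.0870165, -0.3812, 0)  len=0.7046
  (v6,v7,v2) [--+] → (-0.0870165, -0.3812, 2.22907)–(-0.791602, -0.3812, 1.41736)  len=1.0749
  (v7,v0,v8) [-+-] → (-0.0870165, -0.3812, 0)–(0.303979, -0.3812, 0)  len=0.3910
  (v7,v8,v2) [--+] → (0.303979, -0.3812, 2.06834)–(-0.0870165, -0.3812, 2.22907)  len=0.4227
  (v8,v0,v1) [-++] → (0.303979, -0.3812, 0)–(1.54642, -0.3812, 0)  len=1.2424
  (v8,v1,v2) [-++] → (1.54642, -0.3812, 0)–(0.303979, -0.3812, 2.06834)  len=2.4128

Chained into 1 loop(s):
  loop 1: 8 segments, perimeter = 8.6272
Total perimeter = 8.627

loops=1 perimeter=8.627


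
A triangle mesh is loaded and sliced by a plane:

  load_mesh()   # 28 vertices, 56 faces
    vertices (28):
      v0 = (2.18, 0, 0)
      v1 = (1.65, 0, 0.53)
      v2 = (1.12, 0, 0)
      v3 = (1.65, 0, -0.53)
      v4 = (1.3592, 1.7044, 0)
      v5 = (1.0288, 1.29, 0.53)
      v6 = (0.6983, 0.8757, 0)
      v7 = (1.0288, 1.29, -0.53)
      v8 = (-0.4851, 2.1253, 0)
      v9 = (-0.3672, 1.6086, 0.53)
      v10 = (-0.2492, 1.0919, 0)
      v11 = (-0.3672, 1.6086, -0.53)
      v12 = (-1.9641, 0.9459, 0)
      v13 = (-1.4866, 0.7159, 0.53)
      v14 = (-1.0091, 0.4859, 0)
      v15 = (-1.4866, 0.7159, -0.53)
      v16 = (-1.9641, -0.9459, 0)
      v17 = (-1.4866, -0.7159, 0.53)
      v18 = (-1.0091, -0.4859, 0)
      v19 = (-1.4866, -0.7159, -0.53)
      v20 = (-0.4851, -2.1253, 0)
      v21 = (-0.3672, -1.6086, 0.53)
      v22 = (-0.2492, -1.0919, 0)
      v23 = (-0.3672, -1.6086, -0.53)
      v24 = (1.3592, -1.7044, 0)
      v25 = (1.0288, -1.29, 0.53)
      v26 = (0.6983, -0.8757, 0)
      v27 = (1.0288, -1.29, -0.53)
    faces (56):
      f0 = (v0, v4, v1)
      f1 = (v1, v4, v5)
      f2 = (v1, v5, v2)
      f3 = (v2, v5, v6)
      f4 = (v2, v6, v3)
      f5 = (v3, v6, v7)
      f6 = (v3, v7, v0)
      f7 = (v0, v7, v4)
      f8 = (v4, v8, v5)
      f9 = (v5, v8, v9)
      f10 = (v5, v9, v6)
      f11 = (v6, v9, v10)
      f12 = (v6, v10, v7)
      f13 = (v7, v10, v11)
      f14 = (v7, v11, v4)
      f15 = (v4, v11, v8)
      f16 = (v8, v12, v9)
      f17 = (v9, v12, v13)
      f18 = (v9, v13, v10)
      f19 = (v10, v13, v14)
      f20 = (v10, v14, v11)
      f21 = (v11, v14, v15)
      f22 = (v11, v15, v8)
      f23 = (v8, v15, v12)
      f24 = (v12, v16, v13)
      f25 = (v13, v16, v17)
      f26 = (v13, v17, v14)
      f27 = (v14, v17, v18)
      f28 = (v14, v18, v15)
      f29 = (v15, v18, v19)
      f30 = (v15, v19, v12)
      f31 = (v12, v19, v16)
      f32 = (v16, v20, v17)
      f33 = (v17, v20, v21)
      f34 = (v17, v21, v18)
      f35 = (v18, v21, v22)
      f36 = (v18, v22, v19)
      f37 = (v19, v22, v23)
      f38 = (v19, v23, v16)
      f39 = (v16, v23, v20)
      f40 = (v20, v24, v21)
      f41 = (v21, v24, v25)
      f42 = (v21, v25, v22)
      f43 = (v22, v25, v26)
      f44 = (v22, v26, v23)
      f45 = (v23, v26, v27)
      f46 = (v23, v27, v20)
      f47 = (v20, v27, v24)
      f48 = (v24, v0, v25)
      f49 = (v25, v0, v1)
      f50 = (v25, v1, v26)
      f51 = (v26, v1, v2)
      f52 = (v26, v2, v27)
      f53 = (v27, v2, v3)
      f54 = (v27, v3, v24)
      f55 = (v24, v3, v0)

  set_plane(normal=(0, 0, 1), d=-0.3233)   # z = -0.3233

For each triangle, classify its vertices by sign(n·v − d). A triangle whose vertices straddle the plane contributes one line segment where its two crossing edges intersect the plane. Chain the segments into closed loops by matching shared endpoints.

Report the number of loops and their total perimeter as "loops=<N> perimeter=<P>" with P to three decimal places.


loops=2 perimeter=20.045

Straddling triangles (28 of 56):
  (v2,v6,v3) [++-] → (1.27884, 0.341523, -0.3233)–(1.4433, 0, -0.3233)  len=0.3791
  (v3,v6,v7) [-+-] → (1.27884, 0.341523, -0.3233)–(0.899905, 1.12842, -0.3233)  len=0.8734
  (v3,v7,v0) [--+] → (1.47777, 0.7869, -0.3233)–(1.8567, 0, -0.3233)  len=0.8734
  (v0,v7,v4) [+-+] → (1.47777, 0.7869, -0.3233)–(1.15766, 1.45162, -0.3233)  len=0.7378
  (v6,v10,v7) [++-] → (0.53038, 1.21274, -0.3233)–(0.899905, 1.12842, -0.3233)  len=0.3790
  (v7,v10,v11) [-+-] → (0.53038, 1.21274, -0.3233)–(-0.32118, 1.40709, -0.3233)  len=0.8735
  (v7,v11,v4) [--+] → (0.306096, 1.64596, -0.3233)–(1.15766, 1.45162, -0.3233)  len=0.8735
  (v4,v11,v8) [+-+] → (0.306096, 1.64596, -0.3233)–(-0.413181, 1.81011, -0.3233)  len=0.7378
  (v10,v14,v11) [++-] → (-0.617541, 1.17075, -0.3233)–(-0.32118, 1.40709, -0.3233)  len=0.3791
  (v11,v14,v15) [-+-] → (-0.617541, 1.17075, -0.3233)–(-1.30037, 0.6262, -0.3233)  len=0.8734
  (v11,v15,v8) [--+] → (-1.09601, 1.26557, -0.3233)–(-0.413181, 1.81011, -0.3233)  len=0.8734
  (v8,v15,v12) [+-+] → (-1.09601, 1.26557, -0.3233)–(-1.67283, 0.8056, -0.3233)  len=0.7378
  (v14,v18,v15) [++-] → (-1.30037, 0.247198, -0.3233)–(-1.30037, 0.6262, -0.3233)  len=0.3790
  (v15,v18,v19) [-+-] → (-1.30037, 0.247198, -0.3233)–(-1.30037, -0.6262, -0.3233)  len=0.8734
  (v15,v19,v12) [--+] → (-1.67283, -0.067798, -0.3233)–(-1.67283, 0.8056, -0.3233)  len=0.8734
  (v12,v19,v16) [+-+] → (-1.67283, -0.067798, -0.3233)–(-1.67283, -0.8056, -0.3233)  len=0.7378
  (v18,v22,v19) [++-] → (-1.00401, -0.86254, -0.3233)–(-1.30037, -0.6262, -0.3233)  len=0.3791
  (v19,v22,v23) [-+-] → (-1.00401, -0.86254, -0.3233)–(-0.32118, -1.40709, -0.3233)  len=0.8734
  (v19,v23,v16) [--+] → (-0.989991, -1.35015, -0.3233)–(-1.67283, -0.8056, -0.3233)  len=0.8734
  (v16,v23,v20) [+-+] → (-0.989991, -1.35015, -0.3233)–(-0.413181, -1.81011, -0.3233)  len=0.7378
  (v22,v26,v23) [++-] → (0.048345, -1.32277, -0.3233)–(-0.32118, -1.40709, -0.3233)  len=0.3790
  (v23,v26,v27) [-+-] → (0.048345, -1.32277, -0.3233)–(0.899905, -1.12842, -0.3233)  len=0.8735
  (v23,v27,v20) [--+] → (0.438379, -1.61577, -0.3233)–(-0.413181, -1.81011, -0.3233)  len=0.8735
  (v20,v27,v24) [+-+] → (0.438379, -1.61577, -0.3233)–(1.15766, -1.45162, -0.3233)  len=0.7378
  (v26,v2,v27) [++-] → (1.06437, -0.7869, -0.3233)–(0.899905, -1.12842, -0.3233)  len=0.3791
  (v27,v2,v3) [-+-] → (1.06437, -0.7869, -0.3233)–(1.4433, 0, -0.3233)  len=0.8734
  (v27,v3,v24) [--+] → (1.53659, -0.664716, -0.3233)–(1.15766, -1.45162, -0.3233)  len=0.8734
  (v24,v3,v0) [+-+] → (1.53659, -0.664716, -0.3233)–(1.8567, 0, -0.3233)  len=0.7378

Chained into 2 loop(s):
  loop 1: 14 segments, perimeter = 8.7671
  loop 2: 14 segments, perimeter = 11.2782
Total perimeter = 20.045


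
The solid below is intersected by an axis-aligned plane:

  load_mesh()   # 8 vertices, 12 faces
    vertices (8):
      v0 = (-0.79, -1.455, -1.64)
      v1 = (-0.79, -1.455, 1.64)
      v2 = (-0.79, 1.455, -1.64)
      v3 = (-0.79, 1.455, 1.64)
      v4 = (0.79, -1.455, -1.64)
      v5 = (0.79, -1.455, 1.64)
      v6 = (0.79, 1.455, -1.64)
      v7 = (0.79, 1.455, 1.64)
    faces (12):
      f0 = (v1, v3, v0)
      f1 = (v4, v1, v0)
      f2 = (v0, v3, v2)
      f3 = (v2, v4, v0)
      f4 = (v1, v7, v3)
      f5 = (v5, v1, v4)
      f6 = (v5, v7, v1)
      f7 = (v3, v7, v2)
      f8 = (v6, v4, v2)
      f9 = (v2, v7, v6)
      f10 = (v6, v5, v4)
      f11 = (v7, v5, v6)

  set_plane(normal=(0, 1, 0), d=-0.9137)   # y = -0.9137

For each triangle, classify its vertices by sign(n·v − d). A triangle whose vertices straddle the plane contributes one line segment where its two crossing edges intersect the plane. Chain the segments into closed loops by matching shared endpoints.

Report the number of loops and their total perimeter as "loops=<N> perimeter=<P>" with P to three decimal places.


loops=1 perimeter=9.720

Straddling triangles (8 of 12):
  (v1,v3,v0) [-+-] → (-0.79, -0.9137, 1.64)–(-0.79, -0.9137, -1.02987)  len=2.6699
  (v0,v3,v2) [-++] → (-0.79, -0.9137, -1.02987)–(-0.79, -0.9137, -1.64)  len=0.6101
  (v2,v4,v0) [+--] → (0.496098, -0.9137, -1.64)–(-0.79, -0.9137, -1.64)  len=1.2861
  (v1,v7,v3) [-++] → (-0.496098, -0.9137, 1.64)–(-0.79, -0.9137, 1.64)  len=0.2939
  (v5,v7,v1) [-+-] → (0.79, -0.9137, 1.64)–(-0.496098, -0.9137, 1.64)  len=1.2861
  (v6,v4,v2) [+-+] → (0.79, -0.9137, -1.64)–(0.496098, -0.9137, -1.64)  len=0.2939
  (v6,v5,v4) [+--] → (0.79, -0.9137, 1.02987)–(0.79, -0.9137, -1.64)  len=2.6699
  (v7,v5,v6) [+-+] → (0.79, -0.9137, 1.64)–(0.79, -0.9137, 1.02987)  len=0.6101

Chained into 1 loop(s):
  loop 1: 8 segments, perimeter = 9.7200
Total perimeter = 9.720


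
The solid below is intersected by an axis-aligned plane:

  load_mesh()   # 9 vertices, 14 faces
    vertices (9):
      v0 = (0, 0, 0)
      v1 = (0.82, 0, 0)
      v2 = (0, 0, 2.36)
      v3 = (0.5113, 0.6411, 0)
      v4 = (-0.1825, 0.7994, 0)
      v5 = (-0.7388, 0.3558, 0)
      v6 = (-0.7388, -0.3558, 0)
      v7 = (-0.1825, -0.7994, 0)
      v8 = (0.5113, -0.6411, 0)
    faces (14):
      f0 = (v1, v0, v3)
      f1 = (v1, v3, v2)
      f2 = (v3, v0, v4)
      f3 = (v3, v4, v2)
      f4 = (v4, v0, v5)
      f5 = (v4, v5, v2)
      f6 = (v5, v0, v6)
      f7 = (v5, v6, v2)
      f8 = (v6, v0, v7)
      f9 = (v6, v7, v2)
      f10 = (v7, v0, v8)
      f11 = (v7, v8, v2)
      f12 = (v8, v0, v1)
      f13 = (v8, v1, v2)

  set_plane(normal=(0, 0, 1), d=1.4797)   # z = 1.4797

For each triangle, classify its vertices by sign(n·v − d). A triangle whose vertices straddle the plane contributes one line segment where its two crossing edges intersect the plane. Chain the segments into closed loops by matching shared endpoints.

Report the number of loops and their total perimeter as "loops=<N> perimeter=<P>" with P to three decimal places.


Straddling triangles (7 of 14):
  (v1,v3,v2) [--+] → (0.190719, 0.239136, 1.4797)–(0.305867, 0, 1.4797)  len=0.2654
  (v3,v4,v2) [--+] → (-0.068074, 0.298183, 1.4797)–(0.190719, 0.239136, 1.4797)  len=0.2654
  (v4,v5,v2) [--+] → (-0.275579, 0.132716, 1.4797)–(-0.068074, 0.298183, 1.4797)  len=0.2654
  (v5,v6,v2) [--+] → (-0.275579, -0.132716, 1.4797)–(-0.275579, 0.132716, 1.4797)  len=0.2654
  (v6,v7,v2) [--+] → (-0.068074, -0.298183, 1.4797)–(-0.275579, -0.132716, 1.4797)  len=0.2654
  (v7,v8,v2) [--+] → (0.190719, -0.239136, 1.4797)–(-0.068074, -0.298183, 1.4797)  len=0.2654
  (v8,v1,v2) [--+] → (0.305867, 0, 1.4797)–(0.190719, -0.239136, 1.4797)  len=0.2654

Chained into 1 loop(s):
  loop 1: 7 segments, perimeter = 1.8580
Total perimeter = 1.858

loops=1 perimeter=1.858


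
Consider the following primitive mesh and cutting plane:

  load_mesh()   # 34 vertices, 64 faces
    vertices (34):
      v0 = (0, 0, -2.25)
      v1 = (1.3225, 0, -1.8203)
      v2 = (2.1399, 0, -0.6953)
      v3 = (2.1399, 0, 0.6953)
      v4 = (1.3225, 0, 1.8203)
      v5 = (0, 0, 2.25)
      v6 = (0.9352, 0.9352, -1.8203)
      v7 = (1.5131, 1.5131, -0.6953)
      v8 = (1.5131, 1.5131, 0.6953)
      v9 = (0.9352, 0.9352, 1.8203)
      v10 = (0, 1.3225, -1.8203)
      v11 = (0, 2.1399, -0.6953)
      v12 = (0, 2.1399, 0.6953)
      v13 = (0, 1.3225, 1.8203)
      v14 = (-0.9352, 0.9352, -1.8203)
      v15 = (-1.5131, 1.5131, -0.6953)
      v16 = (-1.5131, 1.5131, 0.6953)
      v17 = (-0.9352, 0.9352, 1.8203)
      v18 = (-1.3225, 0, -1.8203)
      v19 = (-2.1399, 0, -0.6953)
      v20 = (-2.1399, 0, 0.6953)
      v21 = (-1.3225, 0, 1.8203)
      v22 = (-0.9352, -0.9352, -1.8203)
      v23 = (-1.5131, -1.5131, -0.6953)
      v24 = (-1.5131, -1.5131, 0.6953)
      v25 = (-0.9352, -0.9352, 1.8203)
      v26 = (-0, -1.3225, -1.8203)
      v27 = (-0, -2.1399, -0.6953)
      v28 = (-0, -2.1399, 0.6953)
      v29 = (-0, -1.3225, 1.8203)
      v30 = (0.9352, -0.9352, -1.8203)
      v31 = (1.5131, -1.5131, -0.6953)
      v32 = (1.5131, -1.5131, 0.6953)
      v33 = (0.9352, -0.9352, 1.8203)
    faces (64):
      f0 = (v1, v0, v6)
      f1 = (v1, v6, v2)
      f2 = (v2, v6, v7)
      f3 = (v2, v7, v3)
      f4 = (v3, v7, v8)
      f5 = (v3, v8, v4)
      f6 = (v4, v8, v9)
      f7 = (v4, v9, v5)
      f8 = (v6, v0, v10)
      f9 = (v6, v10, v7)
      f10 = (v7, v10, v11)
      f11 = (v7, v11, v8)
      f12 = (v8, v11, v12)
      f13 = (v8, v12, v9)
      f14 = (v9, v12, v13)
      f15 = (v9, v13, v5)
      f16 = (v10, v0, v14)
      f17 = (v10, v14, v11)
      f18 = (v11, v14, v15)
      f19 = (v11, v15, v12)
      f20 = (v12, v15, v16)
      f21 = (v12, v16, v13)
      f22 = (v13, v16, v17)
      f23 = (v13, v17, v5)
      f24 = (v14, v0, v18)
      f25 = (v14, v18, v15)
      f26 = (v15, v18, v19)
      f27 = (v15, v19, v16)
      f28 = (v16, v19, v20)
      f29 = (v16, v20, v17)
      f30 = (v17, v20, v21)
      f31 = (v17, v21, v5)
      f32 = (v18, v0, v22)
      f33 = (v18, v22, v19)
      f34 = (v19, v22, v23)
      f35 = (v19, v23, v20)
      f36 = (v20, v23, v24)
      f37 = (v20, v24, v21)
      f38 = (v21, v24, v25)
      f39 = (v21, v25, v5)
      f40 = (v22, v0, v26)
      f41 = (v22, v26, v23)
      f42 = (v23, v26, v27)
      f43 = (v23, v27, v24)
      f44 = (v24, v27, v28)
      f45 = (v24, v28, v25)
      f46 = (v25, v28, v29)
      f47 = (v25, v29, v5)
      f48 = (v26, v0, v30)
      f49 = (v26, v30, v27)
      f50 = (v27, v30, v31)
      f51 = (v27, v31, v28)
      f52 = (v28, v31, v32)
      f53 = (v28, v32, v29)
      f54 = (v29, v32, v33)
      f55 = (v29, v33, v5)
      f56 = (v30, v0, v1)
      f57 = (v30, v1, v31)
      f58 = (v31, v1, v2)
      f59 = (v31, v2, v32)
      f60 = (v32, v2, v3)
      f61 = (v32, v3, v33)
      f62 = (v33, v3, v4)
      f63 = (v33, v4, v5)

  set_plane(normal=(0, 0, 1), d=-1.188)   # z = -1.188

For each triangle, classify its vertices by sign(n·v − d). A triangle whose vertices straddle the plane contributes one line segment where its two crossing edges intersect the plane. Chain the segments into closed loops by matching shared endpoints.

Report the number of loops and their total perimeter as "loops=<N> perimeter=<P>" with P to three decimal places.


loops=1 perimeter=10.911

Straddling triangles (16 of 64):
  (v1,v6,v2) [--+] → (1.61229, 0.409576, -1.188)–(1.78192, 0, -1.188)  len=0.4433
  (v2,v6,v7) [+-+] → (1.61229, 0.409576, -1.188)–(1.26001, 1.26001, -1.188)  len=0.9205
  (v6,v10,v7) [--+] → (0.850429, 1.42963, -1.188)–(1.26001, 1.26001, -1.188)  len=0.4433
  (v7,v10,v11) [+-+] → (0.850429, 1.42963, -1.188)–(0, 1.78192, -1.188)  len=0.9205
  (v10,v14,v11) [--+] → (-0.409576, 1.61229, -1.188)–(0, 1.78192, -1.188)  len=0.4433
  (v11,v14,v15) [+-+] → (-0.409576, 1.61229, -1.188)–(-1.26001, 1.26001, -1.188)  len=0.9205
  (v14,v18,v15) [--+] → (-1.42963, 0.850429, -1.188)–(-1.26001, 1.26001, -1.188)  len=0.4433
  (v15,v18,v19) [+-+] → (-1.42963, 0.850429, -1.188)–(-1.78192, 0, -1.188)  len=0.9205
  (v18,v22,v19) [--+] → (-1.61229, -0.409576, -1.188)–(-1.78192, 0, -1.188)  len=0.4433
  (v19,v22,v23) [+-+] → (-1.61229, -0.409576, -1.188)–(-1.26001, -1.26001, -1.188)  len=0.9205
  (v22,v26,v23) [--+] → (-0.850429, -1.42963, -1.188)–(-1.26001, -1.26001, -1.188)  len=0.4433
  (v23,v26,v27) [+-+] → (-0.850429, -1.42963, -1.188)–(0, -1.78192, -1.188)  len=0.9205
  (v26,v30,v27) [--+] → (0.409576, -1.61229, -1.188)–(0, -1.78192, -1.188)  len=0.4433
  (v27,v30,v31) [+-+] → (0.409576, -1.61229, -1.188)–(1.26001, -1.26001, -1.188)  len=0.9205
  (v30,v1,v31) [--+] → (1.42963, -0.850429, -1.188)–(1.26001, -1.26001, -1.188)  len=0.4433
  (v31,v1,v2) [+-+] → (1.42963, -0.850429, -1.188)–(1.78192, 0, -1.188)  len=0.9205

Chained into 1 loop(s):
  loop 1: 16 segments, perimeter = 10.9106
Total perimeter = 10.911
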